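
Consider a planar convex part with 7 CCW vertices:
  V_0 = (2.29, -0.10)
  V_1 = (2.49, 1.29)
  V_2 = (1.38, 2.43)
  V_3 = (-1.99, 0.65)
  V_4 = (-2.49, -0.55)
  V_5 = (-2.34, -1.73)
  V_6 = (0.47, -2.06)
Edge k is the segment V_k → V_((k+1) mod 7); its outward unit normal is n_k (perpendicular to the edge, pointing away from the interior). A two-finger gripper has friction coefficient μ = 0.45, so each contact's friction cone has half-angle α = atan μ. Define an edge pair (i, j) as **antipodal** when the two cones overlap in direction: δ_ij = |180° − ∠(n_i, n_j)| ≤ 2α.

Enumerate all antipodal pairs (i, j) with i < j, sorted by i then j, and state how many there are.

α = atan 0.45 = 24.23°;  2α = 48.46°
n_0 = (+0.9898, -0.1424)
n_1 = (+0.7165, +0.6976)
n_2 = (-0.4670, +0.8842)
n_3 = (-0.9231, +0.3846)
n_4 = (-0.9920, -0.1261)
n_5 = (-0.1166, -0.9932)
n_6 = (+0.7328, -0.6805)
  (0,1): δ = 127.58°  ·
  (0,2): δ = 53.97°  ·
  (0,3): δ = 14.43°  ✓
  (0,4): δ = 15.43°  ✓
  (0,5): δ = 91.49°  ·
  (0,6): δ = 145.31°  ·
  (1,2): δ = 106.39°  ·
  (1,3): δ = 66.86°  ·
  (1,4): δ = 36.99°  ✓
  (1,5): δ = 39.07°  ✓
  (1,6): δ = 92.88°  ·
  (2,3): δ = 140.46°  ·
  (2,4): δ = 110.60°  ·
  (2,5): δ = 34.54°  ✓
  (2,6): δ = 19.28°  ✓
  (3,4): δ = 150.14°  ·
  (3,5): δ = 74.08°  ·
  (3,6): δ = 20.26°  ✓
  (4,5): δ = 103.94°  ·
  (4,6): δ = 50.12°  ·
  (5,6): δ = 126.18°  ·
antipodal pairs: 7

count = 7; pairs: (0,3), (0,4), (1,4), (1,5), (2,5), (2,6), (3,6)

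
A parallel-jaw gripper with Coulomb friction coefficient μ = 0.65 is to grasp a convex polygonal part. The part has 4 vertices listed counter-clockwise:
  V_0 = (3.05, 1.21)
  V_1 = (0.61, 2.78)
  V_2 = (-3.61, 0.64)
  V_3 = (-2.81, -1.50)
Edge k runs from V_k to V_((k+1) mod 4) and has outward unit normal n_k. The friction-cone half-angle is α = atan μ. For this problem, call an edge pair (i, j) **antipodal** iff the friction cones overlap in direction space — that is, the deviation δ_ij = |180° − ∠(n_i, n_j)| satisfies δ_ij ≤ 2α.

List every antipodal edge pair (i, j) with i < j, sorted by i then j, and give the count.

α = atan 0.65 = 33.02°;  2α = 66.05°
n_0 = (+0.5411, +0.8410)
n_1 = (-0.4523, +0.8919)
n_2 = (-0.9367, -0.3502)
n_3 = (+0.4197, -0.9076)
  (0,1): δ = 120.35°  ·
  (0,2): δ = 36.74°  ✓
  (0,3): δ = 57.58°  ✓
  (1,2): δ = 96.39°  ·
  (1,3): δ = 2.07°  ✓
  (2,3): δ = 85.68°  ·
antipodal pairs: 3

count = 3; pairs: (0,2), (0,3), (1,3)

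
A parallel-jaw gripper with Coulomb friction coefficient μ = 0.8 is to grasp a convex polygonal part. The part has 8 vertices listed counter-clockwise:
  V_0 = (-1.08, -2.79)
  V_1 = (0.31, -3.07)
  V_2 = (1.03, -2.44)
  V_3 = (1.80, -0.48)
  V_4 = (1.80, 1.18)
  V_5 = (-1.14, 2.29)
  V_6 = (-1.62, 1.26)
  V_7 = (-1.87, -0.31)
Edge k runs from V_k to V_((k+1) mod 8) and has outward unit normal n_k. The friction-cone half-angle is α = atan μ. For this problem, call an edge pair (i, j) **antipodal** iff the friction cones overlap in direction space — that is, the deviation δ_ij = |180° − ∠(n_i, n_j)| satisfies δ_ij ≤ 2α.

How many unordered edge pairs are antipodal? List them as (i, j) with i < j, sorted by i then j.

count = 13; pairs: (0,4), (0,5), (1,4), (1,5), (1,6), (1,7), (2,5), (2,6), (2,7), (3,5), (3,6), (3,7), (4,7)

α = atan 0.8 = 38.66°;  2α = 77.32°
n_0 = (-0.1975, -0.9803)
n_1 = (+0.6585, -0.7526)
n_2 = (+0.9308, -0.3657)
n_3 = (+1.0000, -0.0000)
n_4 = (+0.3532, +0.9355)
n_5 = (-0.9064, +0.4224)
n_6 = (-0.9876, +0.1573)
n_7 = (-0.9528, -0.3035)
  (0,1): δ = 127.42°  ·
  (0,2): δ = 100.06°  ·
  (0,3): δ = 78.61°  ·
  (0,4): δ = 9.29°  ✓
  (0,5): δ = 76.40°  ✓
  (0,6): δ = 92.34°  ·
  (0,7): δ = 119.06°  ·
  (1,2): δ = 152.63°  ·
  (1,3): δ = 131.19°  ·
  (1,4): δ = 61.87°  ✓
  (1,5): δ = 23.83°  ✓
  (1,6): δ = 39.77°  ✓
  (1,7): δ = 66.48°  ✓
  (2,3): δ = 158.55°  ·
  (2,4): δ = 89.24°  ·
  (2,5): δ = 3.54°  ✓
  (2,6): δ = 12.40°  ✓
  (2,7): δ = 39.12°  ✓
  (3,4): δ = 110.68°  ·
  (3,5): δ = 24.99°  ✓
  (3,6): δ = 9.05°  ✓
  (3,7): δ = 17.67°  ✓
  (4,5): δ = 94.30°  ·
  (4,6): δ = 78.36°  ·
  (4,7): δ = 51.65°  ✓
  (5,6): δ = 164.06°  ·
  (5,7): δ = 137.34°  ·
  (6,7): δ = 153.28°  ·
antipodal pairs: 13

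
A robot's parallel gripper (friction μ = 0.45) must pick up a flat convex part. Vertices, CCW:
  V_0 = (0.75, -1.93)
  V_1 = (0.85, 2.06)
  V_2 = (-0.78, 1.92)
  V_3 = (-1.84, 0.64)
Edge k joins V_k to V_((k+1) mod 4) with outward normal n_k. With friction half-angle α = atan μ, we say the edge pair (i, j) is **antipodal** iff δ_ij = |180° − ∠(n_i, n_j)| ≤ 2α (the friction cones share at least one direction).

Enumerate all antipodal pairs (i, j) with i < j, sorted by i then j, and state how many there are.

α = atan 0.45 = 24.23°;  2α = 48.46°
n_0 = (+0.9997, -0.0251)
n_1 = (-0.0856, +0.9963)
n_2 = (-0.7702, +0.6378)
n_3 = (-0.7044, -0.7098)
  (0,1): δ = 83.66°  ·
  (0,2): δ = 38.19°  ✓
  (0,3): δ = 46.66°  ✓
  (1,2): δ = 134.54°  ·
  (1,3): δ = 49.69°  ·
  (2,3): δ = 95.15°  ·
antipodal pairs: 2

count = 2; pairs: (0,2), (0,3)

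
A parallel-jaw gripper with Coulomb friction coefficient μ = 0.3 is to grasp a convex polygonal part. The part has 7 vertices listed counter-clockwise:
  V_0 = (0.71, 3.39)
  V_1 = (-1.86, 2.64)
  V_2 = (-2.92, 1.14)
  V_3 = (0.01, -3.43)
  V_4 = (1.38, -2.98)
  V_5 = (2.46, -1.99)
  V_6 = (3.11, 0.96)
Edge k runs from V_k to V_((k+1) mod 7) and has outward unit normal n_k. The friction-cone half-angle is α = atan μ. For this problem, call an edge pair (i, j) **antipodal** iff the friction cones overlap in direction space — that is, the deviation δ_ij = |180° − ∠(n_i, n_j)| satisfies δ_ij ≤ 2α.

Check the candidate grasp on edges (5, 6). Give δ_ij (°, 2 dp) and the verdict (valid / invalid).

α = atan 0.3 = 16.70°;  2α = 33.40°
edge 5: e_5 = (+0.65, +2.95);  n_5 = (+0.9766, -0.2152)
edge 6: e_6 = (-2.40, +2.43);  n_6 = (+0.7115, +0.7027)
∠(n_5, n_6) = 57.07°
δ = |180° − 57.07°| = 122.93°
122.93° > 2α = 33.40°  →  invalid

δ = 122.93°, invalid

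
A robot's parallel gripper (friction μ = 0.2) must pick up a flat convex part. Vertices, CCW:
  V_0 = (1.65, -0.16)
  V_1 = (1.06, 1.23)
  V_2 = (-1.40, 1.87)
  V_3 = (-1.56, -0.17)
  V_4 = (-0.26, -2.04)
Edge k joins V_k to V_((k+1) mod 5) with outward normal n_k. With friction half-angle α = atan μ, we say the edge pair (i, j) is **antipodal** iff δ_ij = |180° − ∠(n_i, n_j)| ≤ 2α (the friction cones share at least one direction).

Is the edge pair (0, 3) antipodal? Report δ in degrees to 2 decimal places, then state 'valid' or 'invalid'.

δ = 11.81°, valid

α = atan 0.2 = 11.31°;  2α = 22.62°
edge 0: e_0 = (-0.59, +1.39);  n_0 = (+0.9205, +0.3907)
edge 3: e_3 = (+1.30, -1.87);  n_3 = (-0.8211, -0.5708)
∠(n_0, n_3) = 168.19°
δ = |180° − 168.19°| = 11.81°
11.81° ≤ 2α = 22.62°  →  valid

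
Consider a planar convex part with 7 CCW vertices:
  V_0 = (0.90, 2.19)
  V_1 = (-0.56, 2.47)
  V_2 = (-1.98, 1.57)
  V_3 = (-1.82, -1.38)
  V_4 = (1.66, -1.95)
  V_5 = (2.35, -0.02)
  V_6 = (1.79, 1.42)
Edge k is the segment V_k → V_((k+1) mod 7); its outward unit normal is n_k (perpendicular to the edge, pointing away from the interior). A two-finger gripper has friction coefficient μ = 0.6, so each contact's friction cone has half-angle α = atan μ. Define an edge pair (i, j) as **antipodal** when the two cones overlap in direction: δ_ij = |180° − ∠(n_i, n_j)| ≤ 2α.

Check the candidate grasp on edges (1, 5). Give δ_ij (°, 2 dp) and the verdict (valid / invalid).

δ = 78.88°, invalid

α = atan 0.6 = 30.96°;  2α = 61.93°
edge 1: e_1 = (-1.42, -0.90);  n_1 = (-0.5353, +0.8446)
edge 5: e_5 = (-0.56, +1.44);  n_5 = (+0.9320, +0.3624)
∠(n_1, n_5) = 101.12°
δ = |180° − 101.12°| = 78.88°
78.88° > 2α = 61.93°  →  invalid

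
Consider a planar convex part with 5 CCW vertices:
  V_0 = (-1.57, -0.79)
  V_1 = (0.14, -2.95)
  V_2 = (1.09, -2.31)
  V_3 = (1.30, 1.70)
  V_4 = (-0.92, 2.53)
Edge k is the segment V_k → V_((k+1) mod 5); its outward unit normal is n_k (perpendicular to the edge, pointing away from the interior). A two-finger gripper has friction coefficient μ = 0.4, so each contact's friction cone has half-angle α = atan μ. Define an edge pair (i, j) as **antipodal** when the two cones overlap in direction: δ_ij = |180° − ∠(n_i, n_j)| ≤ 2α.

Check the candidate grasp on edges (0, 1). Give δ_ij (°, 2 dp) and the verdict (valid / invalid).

δ = 94.40°, invalid

α = atan 0.4 = 21.80°;  2α = 43.60°
edge 0: e_0 = (+1.71, -2.16);  n_0 = (-0.7840, -0.6207)
edge 1: e_1 = (+0.95, +0.64);  n_1 = (+0.5587, -0.8294)
∠(n_0, n_1) = 85.60°
δ = |180° − 85.60°| = 94.40°
94.40° > 2α = 43.60°  →  invalid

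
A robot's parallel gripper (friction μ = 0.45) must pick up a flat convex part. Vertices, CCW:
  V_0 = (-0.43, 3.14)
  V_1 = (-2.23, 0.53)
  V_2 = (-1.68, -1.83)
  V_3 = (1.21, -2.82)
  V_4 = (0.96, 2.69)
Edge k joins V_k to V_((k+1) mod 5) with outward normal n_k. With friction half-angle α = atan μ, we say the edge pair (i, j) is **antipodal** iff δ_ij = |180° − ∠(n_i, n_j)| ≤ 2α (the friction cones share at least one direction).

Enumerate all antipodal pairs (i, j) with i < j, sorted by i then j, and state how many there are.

α = atan 0.45 = 24.23°;  2α = 48.46°
n_0 = (-0.8232, +0.5677)
n_1 = (-0.9739, -0.2270)
n_2 = (-0.3241, -0.9460)
n_3 = (+0.9990, +0.0453)
n_4 = (+0.3080, +0.9514)
  (0,1): δ = 132.29°  ·
  (0,2): δ = 74.32°  ·
  (0,3): δ = 37.19°  ✓
  (0,4): δ = 106.65°  ·
  (1,2): δ = 122.03°  ·
  (1,3): δ = 10.52°  ✓
  (1,4): δ = 58.94°  ·
  (2,3): δ = 68.49°  ·
  (2,4): δ = 0.97°  ✓
  (3,4): δ = 110.54°  ·
antipodal pairs: 3

count = 3; pairs: (0,3), (1,3), (2,4)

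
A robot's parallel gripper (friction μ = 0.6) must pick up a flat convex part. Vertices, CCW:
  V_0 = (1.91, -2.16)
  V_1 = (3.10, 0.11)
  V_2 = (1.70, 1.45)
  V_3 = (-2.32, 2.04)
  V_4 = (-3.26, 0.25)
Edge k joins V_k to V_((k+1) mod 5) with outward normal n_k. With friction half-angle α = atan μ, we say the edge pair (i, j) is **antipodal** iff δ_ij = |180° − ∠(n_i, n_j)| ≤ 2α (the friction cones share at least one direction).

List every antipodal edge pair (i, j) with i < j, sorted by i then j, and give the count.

count = 3; pairs: (0,3), (1,4), (2,4)

α = atan 0.6 = 30.96°;  2α = 61.93°
n_0 = (+0.8857, -0.4643)
n_1 = (+0.6915, +0.7224)
n_2 = (+0.1452, +0.9894)
n_3 = (-0.8853, +0.4649)
n_4 = (-0.4225, -0.9064)
  (0,1): δ = 106.08°  ·
  (0,2): δ = 70.68°  ·
  (0,3): δ = 0.04°  ✓
  (0,4): δ = 92.67°  ·
  (1,2): δ = 144.60°  ·
  (1,3): δ = 73.96°  ·
  (1,4): δ = 18.75°  ✓
  (2,3): δ = 109.36°  ·
  (2,4): δ = 16.64°  ✓
  (3,4): δ = 87.29°  ·
antipodal pairs: 3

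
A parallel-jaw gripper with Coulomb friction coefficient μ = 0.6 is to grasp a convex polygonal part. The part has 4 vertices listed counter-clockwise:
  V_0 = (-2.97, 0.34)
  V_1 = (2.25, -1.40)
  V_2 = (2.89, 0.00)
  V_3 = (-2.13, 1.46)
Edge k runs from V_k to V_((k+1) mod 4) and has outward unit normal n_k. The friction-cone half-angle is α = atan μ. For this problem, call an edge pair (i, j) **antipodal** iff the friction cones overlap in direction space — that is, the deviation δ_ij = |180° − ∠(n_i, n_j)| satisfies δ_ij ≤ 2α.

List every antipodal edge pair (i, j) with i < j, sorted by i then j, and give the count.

α = atan 0.6 = 30.96°;  2α = 61.93°
n_0 = (-0.3162, -0.9487)
n_1 = (+0.9095, -0.4158)
n_2 = (+0.2793, +0.9602)
n_3 = (-0.8000, +0.6000)
  (0,1): δ = 96.13°  ·
  (0,2): δ = 2.22°  ✓
  (0,3): δ = 71.57°  ·
  (1,2): δ = 81.65°  ·
  (1,3): δ = 12.30°  ✓
  (2,3): δ = 110.65°  ·
antipodal pairs: 2

count = 2; pairs: (0,2), (1,3)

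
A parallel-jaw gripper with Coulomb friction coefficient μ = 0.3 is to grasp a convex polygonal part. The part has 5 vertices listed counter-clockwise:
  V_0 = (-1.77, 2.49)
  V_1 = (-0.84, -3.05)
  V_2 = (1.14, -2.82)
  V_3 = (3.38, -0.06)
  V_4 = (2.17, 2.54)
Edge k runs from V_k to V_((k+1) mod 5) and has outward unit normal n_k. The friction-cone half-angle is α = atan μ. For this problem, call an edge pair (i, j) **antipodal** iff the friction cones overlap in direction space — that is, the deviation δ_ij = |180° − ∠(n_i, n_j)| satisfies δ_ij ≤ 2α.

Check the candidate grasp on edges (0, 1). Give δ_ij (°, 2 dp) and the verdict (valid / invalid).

δ = 92.90°, invalid

α = atan 0.3 = 16.70°;  2α = 33.40°
edge 0: e_0 = (+0.93, -5.54);  n_0 = (-0.9862, -0.1656)
edge 1: e_1 = (+1.98, +0.23);  n_1 = (+0.1154, -0.9933)
∠(n_0, n_1) = 87.10°
δ = |180° − 87.10°| = 92.90°
92.90° > 2α = 33.40°  →  invalid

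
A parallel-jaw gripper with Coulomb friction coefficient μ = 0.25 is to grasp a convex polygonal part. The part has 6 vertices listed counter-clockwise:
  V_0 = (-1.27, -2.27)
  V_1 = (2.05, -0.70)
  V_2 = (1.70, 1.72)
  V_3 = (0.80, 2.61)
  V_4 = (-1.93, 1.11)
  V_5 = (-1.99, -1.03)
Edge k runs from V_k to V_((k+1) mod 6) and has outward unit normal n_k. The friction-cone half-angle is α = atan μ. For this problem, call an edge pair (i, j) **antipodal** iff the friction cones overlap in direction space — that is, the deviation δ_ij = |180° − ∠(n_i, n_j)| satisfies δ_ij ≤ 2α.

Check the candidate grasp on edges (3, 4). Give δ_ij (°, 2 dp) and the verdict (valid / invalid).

α = atan 0.25 = 14.04°;  2α = 28.07°
edge 3: e_3 = (-2.73, -1.50);  n_3 = (-0.4815, +0.8764)
edge 4: e_4 = (-0.06, -2.14);  n_4 = (-0.9996, +0.0280)
∠(n_3, n_4) = 59.61°
δ = |180° − 59.61°| = 120.39°
120.39° > 2α = 28.07°  →  invalid

δ = 120.39°, invalid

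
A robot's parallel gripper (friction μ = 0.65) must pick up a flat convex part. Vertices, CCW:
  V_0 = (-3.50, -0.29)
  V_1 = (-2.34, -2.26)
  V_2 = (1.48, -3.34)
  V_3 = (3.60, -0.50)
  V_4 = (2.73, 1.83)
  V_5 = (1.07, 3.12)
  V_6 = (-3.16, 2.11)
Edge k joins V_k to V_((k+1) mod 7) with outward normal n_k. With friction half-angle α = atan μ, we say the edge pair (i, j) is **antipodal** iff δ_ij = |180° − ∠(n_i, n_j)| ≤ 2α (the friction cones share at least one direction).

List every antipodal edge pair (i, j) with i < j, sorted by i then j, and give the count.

count = 9; pairs: (0,3), (0,4), (1,3), (1,4), (1,5), (2,5), (2,6), (3,6), (4,6)

α = atan 0.65 = 33.02°;  2α = 66.05°
n_0 = (-0.8617, -0.5074)
n_1 = (-0.2721, -0.9623)
n_2 = (+0.8014, -0.5982)
n_3 = (+0.9368, +0.3498)
n_4 = (+0.6136, +0.7896)
n_5 = (-0.2322, +0.9727)
n_6 = (-0.9901, +0.1403)
  (0,1): δ = 136.28°  ·
  (0,2): δ = 67.23°  ·
  (0,3): δ = 10.02°  ✓
  (0,4): δ = 21.66°  ✓
  (0,5): δ = 72.94°  ·
  (0,6): δ = 141.45°  ·
  (1,2): δ = 110.95°  ·
  (1,3): δ = 53.74°  ✓
  (1,4): δ = 22.06°  ✓
  (1,5): δ = 29.22°  ✓
  (1,6): δ = 97.72°  ·
  (2,3): δ = 122.78°  ·
  (2,4): δ = 91.11°  ·
  (2,5): δ = 39.83°  ✓
  (2,6): δ = 28.68°  ✓
  (3,4): δ = 148.33°  ·
  (3,5): δ = 97.05°  ·
  (3,6): δ = 28.54°  ✓
  (4,5): δ = 128.72°  ·
  (4,6): δ = 60.21°  ✓
  (5,6): δ = 111.49°  ·
antipodal pairs: 9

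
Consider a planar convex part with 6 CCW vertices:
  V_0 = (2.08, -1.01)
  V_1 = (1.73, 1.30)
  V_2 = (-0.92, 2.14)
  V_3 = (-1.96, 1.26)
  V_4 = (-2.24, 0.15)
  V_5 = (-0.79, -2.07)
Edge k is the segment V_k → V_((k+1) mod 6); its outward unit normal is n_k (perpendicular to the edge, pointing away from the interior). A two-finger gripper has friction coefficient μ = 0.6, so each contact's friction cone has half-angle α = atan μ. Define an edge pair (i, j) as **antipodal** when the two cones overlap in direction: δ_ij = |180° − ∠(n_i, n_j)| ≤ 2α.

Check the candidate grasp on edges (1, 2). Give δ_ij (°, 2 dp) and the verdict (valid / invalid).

δ = 122.18°, invalid

α = atan 0.6 = 30.96°;  2α = 61.93°
edge 1: e_1 = (-2.65, +0.84);  n_1 = (+0.3022, +0.9533)
edge 2: e_2 = (-1.04, -0.88);  n_2 = (-0.6459, +0.7634)
∠(n_1, n_2) = 57.82°
δ = |180° − 57.82°| = 122.18°
122.18° > 2α = 61.93°  →  invalid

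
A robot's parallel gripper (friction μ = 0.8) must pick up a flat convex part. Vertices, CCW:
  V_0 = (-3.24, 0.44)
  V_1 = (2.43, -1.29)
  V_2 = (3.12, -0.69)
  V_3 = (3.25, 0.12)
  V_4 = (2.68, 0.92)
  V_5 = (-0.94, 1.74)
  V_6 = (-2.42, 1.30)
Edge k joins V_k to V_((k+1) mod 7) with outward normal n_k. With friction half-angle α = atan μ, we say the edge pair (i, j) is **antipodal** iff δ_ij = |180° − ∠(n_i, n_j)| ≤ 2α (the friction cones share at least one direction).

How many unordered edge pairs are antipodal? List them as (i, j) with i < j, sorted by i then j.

α = atan 0.8 = 38.66°;  2α = 77.32°
n_0 = (-0.2918, -0.9565)
n_1 = (+0.6562, -0.7546)
n_2 = (+0.9874, -0.1585)
n_3 = (+0.8144, +0.5803)
n_4 = (+0.2209, +0.9753)
n_5 = (-0.2850, +0.9585)
n_6 = (-0.7237, +0.6901)
  (0,1): δ = 122.02°  ·
  (0,2): δ = 82.15°  ·
  (0,3): δ = 37.56°  ✓
  (0,4): δ = 4.20°  ✓
  (0,5): δ = 33.52°  ✓
  (0,6): δ = 63.33°  ✓
  (1,2): δ = 140.13°  ·
  (1,3): δ = 95.54°  ·
  (1,4): δ = 53.77°  ✓
  (1,5): δ = 24.45°  ✓
  (1,6): δ = 5.35°  ✓
  (2,3): δ = 135.41°  ·
  (2,4): δ = 93.65°  ·
  (2,5): δ = 64.33°  ✓
  (2,6): δ = 34.52°  ✓
  (3,4): δ = 138.23°  ·
  (3,5): δ = 108.91°  ·
  (3,6): δ = 79.11°  ·
  (4,5): δ = 150.68°  ·
  (4,6): δ = 120.87°  ·
  (5,6): δ = 150.19°  ·
antipodal pairs: 9

count = 9; pairs: (0,3), (0,4), (0,5), (0,6), (1,4), (1,5), (1,6), (2,5), (2,6)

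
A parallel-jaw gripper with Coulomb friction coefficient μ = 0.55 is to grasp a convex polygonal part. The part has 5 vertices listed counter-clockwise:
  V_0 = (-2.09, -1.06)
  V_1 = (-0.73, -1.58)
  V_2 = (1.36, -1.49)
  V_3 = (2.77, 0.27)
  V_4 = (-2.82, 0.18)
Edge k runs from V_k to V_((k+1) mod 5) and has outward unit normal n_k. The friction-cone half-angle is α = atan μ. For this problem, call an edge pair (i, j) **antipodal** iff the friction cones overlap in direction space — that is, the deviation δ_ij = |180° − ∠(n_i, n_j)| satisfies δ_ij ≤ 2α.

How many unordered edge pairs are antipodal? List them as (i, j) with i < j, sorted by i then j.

count = 3; pairs: (0,3), (1,3), (2,3)

α = atan 0.55 = 28.81°;  2α = 57.62°
n_0 = (-0.3571, -0.9341)
n_1 = (+0.0430, -0.9991)
n_2 = (+0.7804, -0.6252)
n_3 = (-0.0161, +0.9999)
n_4 = (-0.8618, -0.5073)
  (0,1): δ = 156.61°  ·
  (0,2): δ = 107.77°  ·
  (0,3): δ = 21.85°  ✓
  (0,4): δ = 141.41°  ·
  (1,2): δ = 131.17°  ·
  (1,3): δ = 1.54°  ✓
  (1,4): δ = 118.02°  ·
  (2,3): δ = 50.38°  ✓
  (2,4): δ = 69.19°  ·
  (3,4): δ = 60.44°  ·
antipodal pairs: 3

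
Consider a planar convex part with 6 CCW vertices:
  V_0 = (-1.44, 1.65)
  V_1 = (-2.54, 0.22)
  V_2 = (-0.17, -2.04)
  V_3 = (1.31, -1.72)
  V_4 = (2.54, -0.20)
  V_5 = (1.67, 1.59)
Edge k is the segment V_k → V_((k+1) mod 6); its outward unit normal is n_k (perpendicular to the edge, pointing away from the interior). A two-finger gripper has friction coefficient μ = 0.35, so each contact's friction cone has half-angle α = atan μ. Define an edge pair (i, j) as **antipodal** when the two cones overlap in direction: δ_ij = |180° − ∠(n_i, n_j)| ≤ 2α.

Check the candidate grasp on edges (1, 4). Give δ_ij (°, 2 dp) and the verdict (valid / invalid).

α = atan 0.35 = 19.29°;  2α = 38.58°
edge 1: e_1 = (+2.37, -2.26);  n_1 = (-0.6901, -0.7237)
edge 4: e_4 = (-0.87, +1.79);  n_4 = (+0.8994, +0.4371)
∠(n_1, n_4) = 159.56°
δ = |180° − 159.56°| = 20.44°
20.44° ≤ 2α = 38.58°  →  valid

δ = 20.44°, valid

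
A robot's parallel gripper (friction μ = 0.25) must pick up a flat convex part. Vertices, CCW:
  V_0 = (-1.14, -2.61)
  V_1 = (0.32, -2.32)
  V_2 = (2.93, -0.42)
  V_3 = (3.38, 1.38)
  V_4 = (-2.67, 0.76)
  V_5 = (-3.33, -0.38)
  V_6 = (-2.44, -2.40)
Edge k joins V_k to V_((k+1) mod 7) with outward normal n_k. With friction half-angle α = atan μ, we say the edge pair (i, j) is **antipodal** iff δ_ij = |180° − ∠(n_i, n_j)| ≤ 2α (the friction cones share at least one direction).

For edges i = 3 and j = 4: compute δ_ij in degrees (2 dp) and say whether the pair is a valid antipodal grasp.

δ = 125.92°, invalid

α = atan 0.25 = 14.04°;  2α = 28.07°
edge 3: e_3 = (-6.05, -0.62);  n_3 = (-0.1019, +0.9948)
edge 4: e_4 = (-0.66, -1.14);  n_4 = (-0.8654, +0.5010)
∠(n_3, n_4) = 54.08°
δ = |180° − 54.08°| = 125.92°
125.92° > 2α = 28.07°  →  invalid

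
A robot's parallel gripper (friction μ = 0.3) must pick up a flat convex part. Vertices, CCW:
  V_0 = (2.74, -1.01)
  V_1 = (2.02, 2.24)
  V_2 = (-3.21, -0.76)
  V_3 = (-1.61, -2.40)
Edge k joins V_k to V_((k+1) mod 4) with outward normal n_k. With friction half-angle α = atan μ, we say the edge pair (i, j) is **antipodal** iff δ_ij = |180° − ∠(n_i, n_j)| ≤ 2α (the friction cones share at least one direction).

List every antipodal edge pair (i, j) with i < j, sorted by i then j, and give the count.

α = atan 0.3 = 16.70°;  2α = 33.40°
n_0 = (+0.9763, +0.2163)
n_1 = (-0.4976, +0.8674)
n_2 = (-0.7158, -0.6983)
n_3 = (+0.3044, -0.9526)
  (0,1): δ = 72.65°  ·
  (0,2): δ = 31.80°  ✓
  (0,3): δ = 95.23°  ·
  (1,2): δ = 75.55°  ·
  (1,3): δ = 12.12°  ✓
  (2,3): δ = 116.57°  ·
antipodal pairs: 2

count = 2; pairs: (0,2), (1,3)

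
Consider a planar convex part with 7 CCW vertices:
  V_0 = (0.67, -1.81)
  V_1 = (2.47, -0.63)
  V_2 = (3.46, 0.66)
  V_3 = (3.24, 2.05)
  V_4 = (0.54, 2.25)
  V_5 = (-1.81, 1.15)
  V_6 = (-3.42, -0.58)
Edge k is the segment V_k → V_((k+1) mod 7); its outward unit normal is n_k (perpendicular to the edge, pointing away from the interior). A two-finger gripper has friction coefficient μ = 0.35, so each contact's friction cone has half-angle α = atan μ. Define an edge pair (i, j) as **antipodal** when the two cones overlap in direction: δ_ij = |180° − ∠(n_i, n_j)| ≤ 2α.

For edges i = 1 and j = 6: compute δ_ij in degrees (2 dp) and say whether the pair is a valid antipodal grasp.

δ = 110.77°, invalid

α = atan 0.35 = 19.29°;  2α = 38.58°
edge 1: e_1 = (+0.99, +1.29);  n_1 = (+0.7933, -0.6088)
edge 6: e_6 = (+4.09, -1.23);  n_6 = (-0.2880, -0.9576)
∠(n_1, n_6) = 69.23°
δ = |180° − 69.23°| = 110.77°
110.77° > 2α = 38.58°  →  invalid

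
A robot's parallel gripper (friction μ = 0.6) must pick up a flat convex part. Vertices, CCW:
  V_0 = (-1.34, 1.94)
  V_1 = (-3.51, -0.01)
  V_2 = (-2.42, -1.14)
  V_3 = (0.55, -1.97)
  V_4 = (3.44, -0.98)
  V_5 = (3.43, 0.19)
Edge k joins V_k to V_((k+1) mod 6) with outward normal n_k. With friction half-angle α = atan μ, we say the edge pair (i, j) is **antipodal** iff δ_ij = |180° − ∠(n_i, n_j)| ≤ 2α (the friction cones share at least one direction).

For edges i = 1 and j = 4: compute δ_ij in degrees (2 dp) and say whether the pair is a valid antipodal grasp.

δ = 43.48°, valid

α = atan 0.6 = 30.96°;  2α = 61.93°
edge 1: e_1 = (+1.09, -1.13);  n_1 = (-0.7197, -0.6943)
edge 4: e_4 = (-0.01, +1.17);  n_4 = (+1.0000, +0.0085)
∠(n_1, n_4) = 136.52°
δ = |180° − 136.52°| = 43.48°
43.48° ≤ 2α = 61.93°  →  valid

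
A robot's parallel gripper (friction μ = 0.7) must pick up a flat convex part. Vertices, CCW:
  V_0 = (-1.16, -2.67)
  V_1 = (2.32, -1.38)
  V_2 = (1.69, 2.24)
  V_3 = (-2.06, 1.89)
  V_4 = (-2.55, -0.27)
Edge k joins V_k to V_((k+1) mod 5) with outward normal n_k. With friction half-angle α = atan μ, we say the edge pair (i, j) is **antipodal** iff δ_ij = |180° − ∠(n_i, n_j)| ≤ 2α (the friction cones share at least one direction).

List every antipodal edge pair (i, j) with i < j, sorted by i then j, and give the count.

count = 5; pairs: (0,2), (0,3), (1,3), (1,4), (2,4)

α = atan 0.7 = 34.99°;  2α = 69.98°
n_0 = (+0.3476, -0.9377)
n_1 = (+0.9852, +0.1715)
n_2 = (-0.0929, +0.9957)
n_3 = (-0.9752, +0.2212)
n_4 = (-0.8653, -0.5012)
  (0,1): δ = 100.47°  ·
  (0,2): δ = 15.01°  ✓
  (0,3): δ = 56.88°  ✓
  (0,4): δ = 99.74°  ·
  (1,2): δ = 94.54°  ·
  (1,3): δ = 22.65°  ✓
  (1,4): δ = 20.21°  ✓
  (2,3): δ = 108.11°  ·
  (2,4): δ = 65.25°  ✓
  (3,4): δ = 137.14°  ·
antipodal pairs: 5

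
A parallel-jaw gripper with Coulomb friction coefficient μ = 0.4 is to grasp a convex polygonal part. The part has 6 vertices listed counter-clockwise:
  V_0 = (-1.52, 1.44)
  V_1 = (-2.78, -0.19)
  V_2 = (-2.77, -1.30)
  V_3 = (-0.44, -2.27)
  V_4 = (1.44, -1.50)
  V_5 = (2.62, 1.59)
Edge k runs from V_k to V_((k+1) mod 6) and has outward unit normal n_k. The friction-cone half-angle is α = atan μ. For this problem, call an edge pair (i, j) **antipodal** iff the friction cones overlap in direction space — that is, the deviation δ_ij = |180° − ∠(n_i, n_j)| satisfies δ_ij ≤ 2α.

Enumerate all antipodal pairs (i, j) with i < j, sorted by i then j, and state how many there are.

α = atan 0.4 = 21.80°;  2α = 43.60°
n_0 = (-0.7912, +0.6116)
n_1 = (-1.0000, -0.0090)
n_2 = (-0.3843, -0.9232)
n_3 = (+0.3790, -0.9254)
n_4 = (+0.9342, -0.3567)
n_5 = (-0.0362, +0.9993)
  (0,1): δ = 141.78°  ·
  (0,2): δ = 74.90°  ·
  (0,3): δ = 30.02°  ✓
  (0,4): δ = 16.80°  ✓
  (0,5): δ = 129.78°  ·
  (1,2): δ = 113.12°  ·
  (1,3): δ = 68.24°  ·
  (1,4): δ = 21.42°  ✓
  (1,5): δ = 91.56°  ·
  (2,3): δ = 135.12°  ·
  (2,4): δ = 88.30°  ·
  (2,5): δ = 24.68°  ✓
  (3,4): δ = 133.17°  ·
  (3,5): δ = 20.20°  ✓
  (4,5): δ = 67.02°  ·
antipodal pairs: 5

count = 5; pairs: (0,3), (0,4), (1,4), (2,5), (3,5)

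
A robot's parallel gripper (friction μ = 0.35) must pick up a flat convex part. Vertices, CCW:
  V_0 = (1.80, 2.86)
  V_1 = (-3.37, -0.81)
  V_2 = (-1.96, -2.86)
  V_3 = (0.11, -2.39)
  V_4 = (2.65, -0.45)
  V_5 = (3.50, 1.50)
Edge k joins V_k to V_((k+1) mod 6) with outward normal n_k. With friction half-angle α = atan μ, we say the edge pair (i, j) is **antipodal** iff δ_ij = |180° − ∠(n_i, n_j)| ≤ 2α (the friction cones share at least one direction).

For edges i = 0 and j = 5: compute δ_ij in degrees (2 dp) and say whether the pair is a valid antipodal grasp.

δ = 105.97°, invalid

α = atan 0.35 = 19.29°;  2α = 38.58°
edge 0: e_0 = (-5.17, -3.67);  n_0 = (-0.5788, +0.8154)
edge 5: e_5 = (-1.70, +1.36);  n_5 = (+0.6247, +0.7809)
∠(n_0, n_5) = 74.03°
δ = |180° − 74.03°| = 105.97°
105.97° > 2α = 38.58°  →  invalid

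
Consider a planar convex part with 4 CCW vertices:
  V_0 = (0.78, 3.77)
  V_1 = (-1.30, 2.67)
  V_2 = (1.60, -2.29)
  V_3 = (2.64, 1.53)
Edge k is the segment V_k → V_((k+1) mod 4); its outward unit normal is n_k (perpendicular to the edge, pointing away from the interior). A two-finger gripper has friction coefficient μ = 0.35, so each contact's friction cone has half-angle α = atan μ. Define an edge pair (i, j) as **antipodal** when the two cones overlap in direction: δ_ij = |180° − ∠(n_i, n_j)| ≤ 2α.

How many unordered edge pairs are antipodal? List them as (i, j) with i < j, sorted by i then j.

count = 1; pairs: (1,3)

α = atan 0.35 = 19.29°;  2α = 38.58°
n_0 = (-0.4675, +0.8840)
n_1 = (-0.8633, -0.5047)
n_2 = (+0.9649, -0.2627)
n_3 = (+0.7693, +0.6388)
  (0,1): δ = 87.56°  ·
  (0,2): δ = 46.90°  ·
  (0,3): δ = 101.83°  ·
  (1,2): δ = 45.54°  ·
  (1,3): δ = 9.39°  ✓
  (2,3): δ = 125.07°  ·
antipodal pairs: 1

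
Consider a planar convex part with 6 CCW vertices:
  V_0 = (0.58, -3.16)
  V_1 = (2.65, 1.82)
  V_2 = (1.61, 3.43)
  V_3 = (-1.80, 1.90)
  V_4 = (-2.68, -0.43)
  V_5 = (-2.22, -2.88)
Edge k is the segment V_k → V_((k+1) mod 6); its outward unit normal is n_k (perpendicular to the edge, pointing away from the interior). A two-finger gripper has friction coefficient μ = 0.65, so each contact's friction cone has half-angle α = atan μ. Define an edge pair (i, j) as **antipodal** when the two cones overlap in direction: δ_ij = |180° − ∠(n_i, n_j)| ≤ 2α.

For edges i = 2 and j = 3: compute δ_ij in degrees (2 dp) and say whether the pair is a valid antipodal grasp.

δ = 134.86°, invalid

α = atan 0.65 = 33.02°;  2α = 66.05°
edge 2: e_2 = (-3.41, -1.53);  n_2 = (-0.4094, +0.9124)
edge 3: e_3 = (-0.88, -2.33);  n_3 = (-0.9355, +0.3533)
∠(n_2, n_3) = 45.14°
δ = |180° − 45.14°| = 134.86°
134.86° > 2α = 66.05°  →  invalid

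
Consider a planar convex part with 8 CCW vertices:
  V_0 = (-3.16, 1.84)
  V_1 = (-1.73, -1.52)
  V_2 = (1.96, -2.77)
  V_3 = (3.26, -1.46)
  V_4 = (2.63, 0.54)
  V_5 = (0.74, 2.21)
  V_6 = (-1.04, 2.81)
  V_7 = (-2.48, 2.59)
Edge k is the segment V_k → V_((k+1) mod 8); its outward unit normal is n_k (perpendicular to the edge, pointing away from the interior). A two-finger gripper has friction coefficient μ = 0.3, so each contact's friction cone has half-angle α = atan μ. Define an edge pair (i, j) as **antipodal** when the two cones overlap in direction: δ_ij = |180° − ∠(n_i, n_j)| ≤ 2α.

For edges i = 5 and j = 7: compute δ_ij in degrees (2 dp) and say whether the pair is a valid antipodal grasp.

δ = 113.57°, invalid

α = atan 0.3 = 16.70°;  2α = 33.40°
edge 5: e_5 = (-1.78, +0.60);  n_5 = (+0.3194, +0.9476)
edge 7: e_7 = (-0.68, -0.75);  n_7 = (-0.7408, +0.6717)
∠(n_5, n_7) = 66.43°
δ = |180° − 66.43°| = 113.57°
113.57° > 2α = 33.40°  →  invalid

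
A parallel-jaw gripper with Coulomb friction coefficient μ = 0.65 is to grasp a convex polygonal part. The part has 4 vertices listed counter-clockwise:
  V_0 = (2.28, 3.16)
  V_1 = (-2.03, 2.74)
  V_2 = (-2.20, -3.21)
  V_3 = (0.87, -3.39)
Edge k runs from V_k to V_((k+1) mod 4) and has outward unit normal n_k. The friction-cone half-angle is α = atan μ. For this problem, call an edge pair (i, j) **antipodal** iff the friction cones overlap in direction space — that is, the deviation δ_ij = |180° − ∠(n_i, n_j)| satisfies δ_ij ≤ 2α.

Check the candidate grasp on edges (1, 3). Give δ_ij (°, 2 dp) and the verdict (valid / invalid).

δ = 10.51°, valid

α = atan 0.65 = 33.02°;  2α = 66.05°
edge 1: e_1 = (-0.17, -5.95);  n_1 = (-0.9996, +0.0286)
edge 3: e_3 = (+1.41, +6.55);  n_3 = (+0.9776, -0.2104)
∠(n_1, n_3) = 169.49°
δ = |180° − 169.49°| = 10.51°
10.51° ≤ 2α = 66.05°  →  valid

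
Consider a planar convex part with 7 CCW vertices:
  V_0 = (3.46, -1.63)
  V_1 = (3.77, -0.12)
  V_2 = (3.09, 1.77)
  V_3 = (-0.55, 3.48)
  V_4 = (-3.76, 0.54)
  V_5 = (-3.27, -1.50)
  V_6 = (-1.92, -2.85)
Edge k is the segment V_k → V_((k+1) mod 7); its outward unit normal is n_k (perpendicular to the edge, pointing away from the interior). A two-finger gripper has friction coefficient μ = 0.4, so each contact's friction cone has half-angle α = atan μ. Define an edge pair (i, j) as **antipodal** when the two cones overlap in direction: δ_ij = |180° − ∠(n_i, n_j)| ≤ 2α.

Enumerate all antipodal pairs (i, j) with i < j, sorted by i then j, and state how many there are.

count = 7; pairs: (0,3), (0,4), (1,4), (1,5), (2,5), (2,6), (3,6)

α = atan 0.4 = 21.80°;  2α = 43.60°
n_0 = (+0.9796, -0.2011)
n_1 = (+0.9410, +0.3385)
n_2 = (+0.4252, +0.9051)
n_3 = (-0.6754, +0.7374)
n_4 = (-0.9723, -0.2336)
n_5 = (-0.7071, -0.7071)
n_6 = (+0.2212, -0.9752)
  (0,1): δ = 148.61°  ·
  (0,2): δ = 103.56°  ·
  (0,3): δ = 35.91°  ✓
  (0,4): δ = 25.11°  ✓
  (0,5): δ = 56.60°  ·
  (0,6): δ = 114.38°  ·
  (1,2): δ = 134.95°  ·
  (1,3): δ = 67.30°  ·
  (1,4): δ = 6.28°  ✓
  (1,5): δ = 25.21°  ✓
  (1,6): δ = 82.99°  ·
  (2,3): δ = 112.35°  ·
  (2,4): δ = 51.33°  ·
  (2,5): δ = 19.84°  ✓
  (2,6): δ = 37.94°  ✓
  (3,4): δ = 118.98°  ·
  (3,5): δ = 87.49°  ·
  (3,6): δ = 29.71°  ✓
  (4,5): δ = 148.51°  ·
  (4,6): δ = 90.73°  ·
  (5,6): δ = 122.22°  ·
antipodal pairs: 7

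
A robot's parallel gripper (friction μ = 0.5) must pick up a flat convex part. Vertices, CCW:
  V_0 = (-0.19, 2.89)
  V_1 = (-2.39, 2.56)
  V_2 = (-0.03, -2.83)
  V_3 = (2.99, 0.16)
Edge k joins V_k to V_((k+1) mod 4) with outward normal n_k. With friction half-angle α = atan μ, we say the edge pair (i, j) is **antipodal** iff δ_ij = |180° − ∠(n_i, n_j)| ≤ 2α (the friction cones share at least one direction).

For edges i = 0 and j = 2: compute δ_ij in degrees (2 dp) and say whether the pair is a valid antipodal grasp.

α = atan 0.5 = 26.57°;  2α = 53.13°
edge 0: e_0 = (-2.20, -0.33);  n_0 = (-0.1483, +0.9889)
edge 2: e_2 = (+3.02, +2.99);  n_2 = (+0.7036, -0.7106)
∠(n_0, n_2) = 143.82°
δ = |180° − 143.82°| = 36.18°
36.18° ≤ 2α = 53.13°  →  valid

δ = 36.18°, valid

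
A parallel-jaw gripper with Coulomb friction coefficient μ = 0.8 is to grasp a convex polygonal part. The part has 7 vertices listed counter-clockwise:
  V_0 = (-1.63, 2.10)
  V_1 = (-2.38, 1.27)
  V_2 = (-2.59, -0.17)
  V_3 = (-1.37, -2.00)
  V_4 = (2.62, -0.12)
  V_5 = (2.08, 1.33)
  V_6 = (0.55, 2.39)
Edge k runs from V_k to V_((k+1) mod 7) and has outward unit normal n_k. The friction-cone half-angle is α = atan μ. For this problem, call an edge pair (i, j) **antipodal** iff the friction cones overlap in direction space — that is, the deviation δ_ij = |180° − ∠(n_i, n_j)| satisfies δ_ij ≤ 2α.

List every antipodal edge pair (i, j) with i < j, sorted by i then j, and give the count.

count = 10; pairs: (0,3), (0,4), (1,3), (1,4), (1,5), (2,4), (2,5), (2,6), (3,5), (3,6)

α = atan 0.8 = 38.66°;  2α = 77.32°
n_0 = (-0.7420, +0.6704)
n_1 = (-0.9895, +0.1443)
n_2 = (-0.8321, -0.5547)
n_3 = (+0.4262, -0.9046)
n_4 = (+0.9371, +0.3490)
n_5 = (+0.5695, +0.8220)
n_6 = (-0.1319, +0.9913)
  (0,1): δ = 146.20°  ·
  (0,2): δ = 104.21°  ·
  (0,3): δ = 22.67°  ✓
  (0,4): δ = 62.53°  ✓
  (0,5): δ = 97.39°  ·
  (0,6): δ = 139.68°  ·
  (1,2): δ = 138.01°  ·
  (1,3): δ = 56.47°  ✓
  (1,4): δ = 28.72°  ✓
  (1,5): δ = 63.58°  ✓
  (1,6): δ = 105.87°  ·
  (2,3): δ = 98.46°  ·
  (2,4): δ = 13.26°  ✓
  (2,5): δ = 21.60°  ✓
  (2,6): δ = 63.89°  ✓
  (3,4): δ = 94.80°  ·
  (3,5): δ = 59.94°  ✓
  (3,6): δ = 17.65°  ✓
  (4,5): δ = 145.14°  ·
  (4,6): δ = 102.85°  ·
  (5,6): δ = 137.71°  ·
antipodal pairs: 10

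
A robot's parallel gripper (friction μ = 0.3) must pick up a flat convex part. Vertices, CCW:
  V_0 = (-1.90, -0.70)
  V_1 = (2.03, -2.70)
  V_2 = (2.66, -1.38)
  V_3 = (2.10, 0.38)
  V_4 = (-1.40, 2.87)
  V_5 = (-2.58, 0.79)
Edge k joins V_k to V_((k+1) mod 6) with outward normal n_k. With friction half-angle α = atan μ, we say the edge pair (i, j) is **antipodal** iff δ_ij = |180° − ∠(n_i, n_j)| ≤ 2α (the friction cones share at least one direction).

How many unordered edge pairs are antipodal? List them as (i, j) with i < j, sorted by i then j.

count = 4; pairs: (0,3), (1,4), (2,5), (3,5)

α = atan 0.3 = 16.70°;  2α = 33.40°
n_0 = (-0.4536, -0.8912)
n_1 = (+0.9025, -0.4307)
n_2 = (+0.9529, +0.3032)
n_3 = (+0.5797, +0.8148)
n_4 = (-0.8698, +0.4934)
n_5 = (-0.9097, -0.4152)
  (0,1): δ = 88.54°  ·
  (0,2): δ = 45.38°  ·
  (0,3): δ = 8.46°  ✓
  (0,4): δ = 87.41°  ·
  (0,5): δ = 141.50°  ·
  (1,2): δ = 136.84°  ·
  (1,3): δ = 99.92°  ·
  (1,4): δ = 4.05°  ✓
  (1,5): δ = 50.04°  ·
  (2,3): δ = 143.08°  ·
  (2,4): δ = 47.22°  ·
  (2,5): δ = 6.88°  ✓
  (3,4): δ = 84.14°  ·
  (3,5): δ = 30.04°  ✓
  (4,5): δ = 125.90°  ·
antipodal pairs: 4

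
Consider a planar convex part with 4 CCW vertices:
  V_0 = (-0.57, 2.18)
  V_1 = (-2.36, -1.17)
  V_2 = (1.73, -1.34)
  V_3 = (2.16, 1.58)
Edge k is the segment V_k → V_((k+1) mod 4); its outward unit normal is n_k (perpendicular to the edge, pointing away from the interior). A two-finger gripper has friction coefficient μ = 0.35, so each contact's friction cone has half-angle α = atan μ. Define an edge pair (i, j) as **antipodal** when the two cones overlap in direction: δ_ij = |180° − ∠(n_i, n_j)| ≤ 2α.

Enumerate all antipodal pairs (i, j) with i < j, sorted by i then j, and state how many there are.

α = atan 0.35 = 19.29°;  2α = 38.58°
n_0 = (-0.8820, +0.4713)
n_1 = (-0.0415, -0.9991)
n_2 = (+0.9893, -0.1457)
n_3 = (+0.2147, +0.9767)
  (0,1): δ = 64.26°  ·
  (0,2): δ = 19.74°  ✓
  (0,3): δ = 105.72°  ·
  (1,2): δ = 96.00°  ·
  (1,3): δ = 10.02°  ✓
  (2,3): δ = 94.02°  ·
antipodal pairs: 2

count = 2; pairs: (0,2), (1,3)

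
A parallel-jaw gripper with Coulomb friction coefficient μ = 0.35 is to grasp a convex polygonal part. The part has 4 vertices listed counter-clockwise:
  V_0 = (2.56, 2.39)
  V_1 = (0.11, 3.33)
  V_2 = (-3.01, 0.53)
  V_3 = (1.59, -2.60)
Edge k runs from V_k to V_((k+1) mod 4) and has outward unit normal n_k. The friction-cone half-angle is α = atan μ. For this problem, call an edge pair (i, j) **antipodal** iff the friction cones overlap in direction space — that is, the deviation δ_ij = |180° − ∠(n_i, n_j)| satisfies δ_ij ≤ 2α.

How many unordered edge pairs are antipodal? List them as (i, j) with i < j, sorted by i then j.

α = atan 0.35 = 19.29°;  2α = 38.58°
n_0 = (+0.3582, +0.9336)
n_1 = (-0.6679, +0.7442)
n_2 = (-0.5626, -0.8268)
n_3 = (+0.9816, -0.1908)
  (0,1): δ = 117.10°  ·
  (0,2): δ = 13.24°  ✓
  (0,3): δ = 99.99°  ·
  (1,2): δ = 76.14°  ·
  (1,3): δ = 37.09°  ✓
  (2,3): δ = 66.77°  ·
antipodal pairs: 2

count = 2; pairs: (0,2), (1,3)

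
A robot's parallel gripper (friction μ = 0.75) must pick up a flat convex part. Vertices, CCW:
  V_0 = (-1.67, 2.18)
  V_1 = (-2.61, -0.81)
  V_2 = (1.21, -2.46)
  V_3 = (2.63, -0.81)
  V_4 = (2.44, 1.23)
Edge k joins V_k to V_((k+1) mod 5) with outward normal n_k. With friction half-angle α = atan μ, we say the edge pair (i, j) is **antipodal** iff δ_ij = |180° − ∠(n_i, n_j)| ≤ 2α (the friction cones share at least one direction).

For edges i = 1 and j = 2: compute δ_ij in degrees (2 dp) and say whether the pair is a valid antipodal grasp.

δ = 107.35°, invalid

α = atan 0.75 = 36.87°;  2α = 73.74°
edge 1: e_1 = (+3.82, -1.65);  n_1 = (-0.3965, -0.9180)
edge 2: e_2 = (+1.42, +1.65);  n_2 = (+0.7580, -0.6523)
∠(n_1, n_2) = 72.65°
δ = |180° − 72.65°| = 107.35°
107.35° > 2α = 73.74°  →  invalid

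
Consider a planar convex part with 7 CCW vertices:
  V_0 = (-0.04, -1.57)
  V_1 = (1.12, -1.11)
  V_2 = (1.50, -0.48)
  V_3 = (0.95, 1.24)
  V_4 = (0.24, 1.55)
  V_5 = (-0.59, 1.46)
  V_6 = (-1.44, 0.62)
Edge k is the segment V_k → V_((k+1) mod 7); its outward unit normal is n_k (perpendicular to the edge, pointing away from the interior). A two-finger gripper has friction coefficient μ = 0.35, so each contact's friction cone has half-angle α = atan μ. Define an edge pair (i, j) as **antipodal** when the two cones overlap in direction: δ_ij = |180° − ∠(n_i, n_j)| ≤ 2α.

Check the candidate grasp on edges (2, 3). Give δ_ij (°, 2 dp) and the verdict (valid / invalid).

α = atan 0.35 = 19.29°;  2α = 38.58°
edge 2: e_2 = (-0.55, +1.72);  n_2 = (+0.9525, +0.3046)
edge 3: e_3 = (-0.71, +0.31);  n_3 = (+0.4001, +0.9165)
∠(n_2, n_3) = 48.68°
δ = |180° − 48.68°| = 131.32°
131.32° > 2α = 38.58°  →  invalid

δ = 131.32°, invalid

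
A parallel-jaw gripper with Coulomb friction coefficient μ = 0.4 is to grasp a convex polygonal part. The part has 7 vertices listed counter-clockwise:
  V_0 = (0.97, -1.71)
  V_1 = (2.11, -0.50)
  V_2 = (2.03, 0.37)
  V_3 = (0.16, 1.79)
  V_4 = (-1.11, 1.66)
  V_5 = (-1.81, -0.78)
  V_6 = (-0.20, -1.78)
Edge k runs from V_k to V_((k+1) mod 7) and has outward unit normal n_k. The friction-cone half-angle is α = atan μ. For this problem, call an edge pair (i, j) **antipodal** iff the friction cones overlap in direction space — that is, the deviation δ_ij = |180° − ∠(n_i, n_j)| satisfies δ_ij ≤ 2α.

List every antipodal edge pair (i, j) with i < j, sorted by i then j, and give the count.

α = atan 0.4 = 21.80°;  2α = 43.60°
n_0 = (+0.7278, -0.6857)
n_1 = (+0.9958, +0.0916)
n_2 = (+0.6048, +0.7964)
n_3 = (-0.1018, +0.9948)
n_4 = (-0.9612, +0.2758)
n_5 = (-0.5276, -0.8495)
n_6 = (+0.0597, -0.9982)
  (0,1): δ = 131.45°  ·
  (0,2): δ = 83.92°  ·
  (0,3): δ = 40.86°  ✓
  (0,4): δ = 27.29°  ✓
  (0,5): δ = 101.45°  ·
  (0,6): δ = 136.72°  ·
  (1,2): δ = 132.47°  ·
  (1,3): δ = 89.41°  ·
  (1,4): δ = 21.26°  ✓
  (1,5): δ = 52.90°  ·
  (1,6): δ = 88.17°  ·
  (2,3): δ = 136.94°  ·
  (2,4): δ = 68.80°  ·
  (2,5): δ = 5.37°  ✓
  (2,6): δ = 40.64°  ✓
  (3,4): δ = 111.85°  ·
  (3,5): δ = 37.69°  ✓
  (3,6): δ = 2.42°  ✓
  (4,5): δ = 105.84°  ·
  (4,6): δ = 70.57°  ·
  (5,6): δ = 144.73°  ·
antipodal pairs: 7

count = 7; pairs: (0,3), (0,4), (1,4), (2,5), (2,6), (3,5), (3,6)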